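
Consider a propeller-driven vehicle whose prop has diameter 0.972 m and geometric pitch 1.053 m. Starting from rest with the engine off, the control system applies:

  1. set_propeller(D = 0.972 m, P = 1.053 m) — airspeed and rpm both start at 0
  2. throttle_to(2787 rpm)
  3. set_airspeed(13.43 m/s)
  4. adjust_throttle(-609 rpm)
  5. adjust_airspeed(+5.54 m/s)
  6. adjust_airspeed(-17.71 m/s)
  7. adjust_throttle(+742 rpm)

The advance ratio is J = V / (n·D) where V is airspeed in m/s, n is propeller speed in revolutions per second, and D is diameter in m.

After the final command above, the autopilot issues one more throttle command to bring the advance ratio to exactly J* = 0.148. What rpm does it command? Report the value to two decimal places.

set_propeller: D = 0.972 m, P = 1.053 m (p = P/D = 1.083333); state ← (V=0, rpm=0)
throttle_to(2787): rpm ← 2787
set_airspeed(13.43): V ← 13.43 m/s
adjust_throttle(-609): rpm ← 2787 -609 = 2178
adjust_airspeed(+5.54): V ← 13.43 +5.54 = 18.97 m/s
adjust_airspeed(-17.71): V ← 18.97 -17.71 = 1.26 m/s
adjust_throttle(+742): rpm ← 2178 +742 = 2920
final state: V = 1.26 m/s, rpm = 2920 → n = rpm/60 = 48.666667 rev/s
target J* = 0.148; solve J* = V/(n·D) for n: n = V/(J*·D) = 1.26/(0.148 × 0.972) = 8.758759 rev/s
rpm = 60·n = 525.525526

rpm = 525.53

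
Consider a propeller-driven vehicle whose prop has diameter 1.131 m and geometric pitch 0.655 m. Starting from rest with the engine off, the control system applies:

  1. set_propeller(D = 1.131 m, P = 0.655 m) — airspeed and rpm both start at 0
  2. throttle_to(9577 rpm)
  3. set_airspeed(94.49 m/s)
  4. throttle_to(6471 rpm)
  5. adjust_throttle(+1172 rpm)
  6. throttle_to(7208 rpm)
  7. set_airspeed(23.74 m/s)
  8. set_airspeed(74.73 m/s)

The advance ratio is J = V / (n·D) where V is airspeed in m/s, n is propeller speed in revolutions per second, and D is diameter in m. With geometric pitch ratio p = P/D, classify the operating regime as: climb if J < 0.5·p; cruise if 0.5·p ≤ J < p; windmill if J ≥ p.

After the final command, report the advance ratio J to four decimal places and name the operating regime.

set_propeller: D = 1.131 m, P = 0.655 m (p = P/D = 0.579134); state ← (V=0, rpm=0)
throttle_to(9577): rpm ← 9577
set_airspeed(94.49): V ← 94.49 m/s
throttle_to(6471): rpm ← 6471
adjust_throttle(+1172): rpm ← 6471 +1172 = 7643
throttle_to(7208): rpm ← 7208
set_airspeed(23.74): V ← 23.74 m/s
set_airspeed(74.73): V ← 74.73 m/s
final state: V = 74.73 m/s, rpm = 7208 → n = rpm/60 = 120.133333 rev/s
J = V / (n·D) = 74.73 / (120.133333 × 1.131) = 0.550008
regime bands: climb J<0.2896 | cruise [0.2896, 0.5791) | windmill J≥0.5791
J = 0.5500 → cruise

J = 0.5500, regime = cruise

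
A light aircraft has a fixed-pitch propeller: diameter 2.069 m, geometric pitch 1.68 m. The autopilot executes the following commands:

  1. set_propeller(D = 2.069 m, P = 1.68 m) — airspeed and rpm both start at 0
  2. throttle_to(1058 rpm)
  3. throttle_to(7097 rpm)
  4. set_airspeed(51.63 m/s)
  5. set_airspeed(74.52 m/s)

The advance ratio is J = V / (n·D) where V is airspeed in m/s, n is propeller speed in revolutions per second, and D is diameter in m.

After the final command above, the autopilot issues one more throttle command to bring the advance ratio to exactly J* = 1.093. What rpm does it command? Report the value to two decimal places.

set_propeller: D = 2.069 m, P = 1.68 m (p = P/D = 0.811986); state ← (V=0, rpm=0)
throttle_to(1058): rpm ← 1058
throttle_to(7097): rpm ← 7097
set_airspeed(51.63): V ← 51.63 m/s
set_airspeed(74.52): V ← 74.52 m/s
final state: V = 74.52 m/s, rpm = 7097 → n = rpm/60 = 118.283333 rev/s
target J* = 1.093; solve J* = V/(n·D) for n: n = V/(J*·D) = 74.52/(1.093 × 2.069) = 32.952790 rev/s
rpm = 60·n = 1977.167413

rpm = 1977.17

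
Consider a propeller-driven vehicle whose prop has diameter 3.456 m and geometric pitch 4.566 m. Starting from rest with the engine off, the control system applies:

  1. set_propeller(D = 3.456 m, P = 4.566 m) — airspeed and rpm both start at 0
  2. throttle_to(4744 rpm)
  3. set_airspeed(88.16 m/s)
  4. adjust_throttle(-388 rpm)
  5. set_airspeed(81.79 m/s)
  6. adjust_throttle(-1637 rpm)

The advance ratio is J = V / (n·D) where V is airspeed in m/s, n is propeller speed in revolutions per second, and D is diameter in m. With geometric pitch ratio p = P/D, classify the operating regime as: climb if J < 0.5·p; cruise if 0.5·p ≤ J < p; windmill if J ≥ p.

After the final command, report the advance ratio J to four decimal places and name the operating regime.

set_propeller: D = 3.456 m, P = 4.566 m (p = P/D = 1.321181); state ← (V=0, rpm=0)
throttle_to(4744): rpm ← 4744
set_airspeed(88.16): V ← 88.16 m/s
adjust_throttle(-388): rpm ← 4744 -388 = 4356
set_airspeed(81.79): V ← 81.79 m/s
adjust_throttle(-1637): rpm ← 4356 -1637 = 2719
final state: V = 81.79 m/s, rpm = 2719 → n = rpm/60 = 45.316667 rev/s
J = V / (n·D) = 81.79 / (45.316667 × 3.456) = 0.522238
regime bands: climb J<0.6606 | cruise [0.6606, 1.3212) | windmill J≥1.3212
J = 0.5222 → climb

J = 0.5222, regime = climb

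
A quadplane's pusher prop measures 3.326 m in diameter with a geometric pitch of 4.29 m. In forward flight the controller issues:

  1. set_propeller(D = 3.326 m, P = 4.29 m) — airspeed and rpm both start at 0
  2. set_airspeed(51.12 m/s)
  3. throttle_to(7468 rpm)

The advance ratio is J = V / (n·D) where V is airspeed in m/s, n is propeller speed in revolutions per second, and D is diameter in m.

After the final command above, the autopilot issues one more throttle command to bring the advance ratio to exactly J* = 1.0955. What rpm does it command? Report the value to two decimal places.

set_propeller: D = 3.326 m, P = 4.29 m (p = P/D = 1.289838); state ← (V=0, rpm=0)
set_airspeed(51.12): V ← 51.12 m/s
throttle_to(7468): rpm ← 7468
final state: V = 51.12 m/s, rpm = 7468 → n = rpm/60 = 124.466667 rev/s
target J* = 1.0955; solve J* = V/(n·D) for n: n = V/(J*·D) = 51.12/(1.0955 × 3.326) = 14.029953 rev/s
rpm = 60·n = 841.797184

rpm = 841.80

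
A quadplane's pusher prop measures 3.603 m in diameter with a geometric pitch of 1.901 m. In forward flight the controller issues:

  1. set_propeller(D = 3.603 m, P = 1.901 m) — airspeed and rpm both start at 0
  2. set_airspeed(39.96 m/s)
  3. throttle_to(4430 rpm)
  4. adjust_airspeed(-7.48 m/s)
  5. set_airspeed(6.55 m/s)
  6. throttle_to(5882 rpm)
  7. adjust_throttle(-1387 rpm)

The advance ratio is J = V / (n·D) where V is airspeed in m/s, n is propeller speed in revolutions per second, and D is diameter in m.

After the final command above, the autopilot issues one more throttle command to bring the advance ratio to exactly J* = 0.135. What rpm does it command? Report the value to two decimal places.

rpm = 807.97

set_propeller: D = 3.603 m, P = 1.901 m (p = P/D = 0.527616); state ← (V=0, rpm=0)
set_airspeed(39.96): V ← 39.96 m/s
throttle_to(4430): rpm ← 4430
adjust_airspeed(-7.48): V ← 39.96 -7.48 = 32.48 m/s
set_airspeed(6.55): V ← 6.55 m/s
throttle_to(5882): rpm ← 5882
adjust_throttle(-1387): rpm ← 5882 -1387 = 4495
final state: V = 6.55 m/s, rpm = 4495 → n = rpm/60 = 74.916667 rev/s
target J* = 0.135; solve J* = V/(n·D) for n: n = V/(J*·D) = 6.55/(0.135 × 3.603) = 13.466144 rev/s
rpm = 60·n = 807.968668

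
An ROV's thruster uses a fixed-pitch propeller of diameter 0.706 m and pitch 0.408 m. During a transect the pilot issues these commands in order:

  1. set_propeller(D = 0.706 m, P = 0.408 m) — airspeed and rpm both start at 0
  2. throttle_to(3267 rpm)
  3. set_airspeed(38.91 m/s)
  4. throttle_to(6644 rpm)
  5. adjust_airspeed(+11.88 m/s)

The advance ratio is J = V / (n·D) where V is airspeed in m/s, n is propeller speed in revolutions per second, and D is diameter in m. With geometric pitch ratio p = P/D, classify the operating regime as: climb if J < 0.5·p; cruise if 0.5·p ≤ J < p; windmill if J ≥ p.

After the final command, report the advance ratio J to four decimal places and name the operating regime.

J = 0.6497, regime = windmill

set_propeller: D = 0.706 m, P = 0.408 m (p = P/D = 0.577904); state ← (V=0, rpm=0)
throttle_to(3267): rpm ← 3267
set_airspeed(38.91): V ← 38.91 m/s
throttle_to(6644): rpm ← 6644
adjust_airspeed(+11.88): V ← 38.91 +11.88 = 50.79 m/s
final state: V = 50.79 m/s, rpm = 6644 → n = rpm/60 = 110.733333 rev/s
J = V / (n·D) = 50.79 / (110.733333 × 0.706) = 0.649673
regime bands: climb J<0.2890 | cruise [0.2890, 0.5779) | windmill J≥0.5779
J = 0.6497 → windmill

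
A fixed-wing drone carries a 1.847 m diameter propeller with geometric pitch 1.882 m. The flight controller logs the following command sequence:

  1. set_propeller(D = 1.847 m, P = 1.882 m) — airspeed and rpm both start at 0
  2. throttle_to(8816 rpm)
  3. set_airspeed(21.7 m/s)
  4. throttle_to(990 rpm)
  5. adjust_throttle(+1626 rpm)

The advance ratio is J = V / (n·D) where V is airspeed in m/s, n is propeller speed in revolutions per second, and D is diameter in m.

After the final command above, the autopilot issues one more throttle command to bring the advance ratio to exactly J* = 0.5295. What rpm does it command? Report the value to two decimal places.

rpm = 1331.31

set_propeller: D = 1.847 m, P = 1.882 m (p = P/D = 1.018950); state ← (V=0, rpm=0)
throttle_to(8816): rpm ← 8816
set_airspeed(21.7): V ← 21.7 m/s
throttle_to(990): rpm ← 990
adjust_throttle(+1626): rpm ← 990 +1626 = 2616
final state: V = 21.7 m/s, rpm = 2616 → n = rpm/60 = 43.600000 rev/s
target J* = 0.5295; solve J* = V/(n·D) for n: n = V/(J*·D) = 21.7/(0.5295 × 1.847) = 22.188445 rev/s
rpm = 60·n = 1331.306720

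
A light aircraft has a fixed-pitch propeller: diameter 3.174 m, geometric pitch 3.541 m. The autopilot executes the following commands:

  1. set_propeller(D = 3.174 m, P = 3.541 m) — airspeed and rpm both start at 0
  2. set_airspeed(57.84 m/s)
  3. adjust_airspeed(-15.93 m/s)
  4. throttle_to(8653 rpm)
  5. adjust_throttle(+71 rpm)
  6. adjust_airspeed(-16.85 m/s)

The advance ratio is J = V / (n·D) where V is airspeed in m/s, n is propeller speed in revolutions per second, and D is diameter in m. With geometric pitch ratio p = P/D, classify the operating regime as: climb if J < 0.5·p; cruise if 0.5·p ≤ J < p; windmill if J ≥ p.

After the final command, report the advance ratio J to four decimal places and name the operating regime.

set_propeller: D = 3.174 m, P = 3.541 m (p = P/D = 1.115627); state ← (V=0, rpm=0)
set_airspeed(57.84): V ← 57.84 m/s
adjust_airspeed(-15.93): V ← 57.84 -15.93 = 41.91 m/s
throttle_to(8653): rpm ← 8653
adjust_throttle(+71): rpm ← 8653 +71 = 8724
adjust_airspeed(-16.85): V ← 41.91 -16.85 = 25.06 m/s
final state: V = 25.06 m/s, rpm = 8724 → n = rpm/60 = 145.400000 rev/s
J = V / (n·D) = 25.06 / (145.400000 × 3.174) = 0.054301
regime bands: climb J<0.5578 | cruise [0.5578, 1.1156) | windmill J≥1.1156
J = 0.0543 → climb

J = 0.0543, regime = climb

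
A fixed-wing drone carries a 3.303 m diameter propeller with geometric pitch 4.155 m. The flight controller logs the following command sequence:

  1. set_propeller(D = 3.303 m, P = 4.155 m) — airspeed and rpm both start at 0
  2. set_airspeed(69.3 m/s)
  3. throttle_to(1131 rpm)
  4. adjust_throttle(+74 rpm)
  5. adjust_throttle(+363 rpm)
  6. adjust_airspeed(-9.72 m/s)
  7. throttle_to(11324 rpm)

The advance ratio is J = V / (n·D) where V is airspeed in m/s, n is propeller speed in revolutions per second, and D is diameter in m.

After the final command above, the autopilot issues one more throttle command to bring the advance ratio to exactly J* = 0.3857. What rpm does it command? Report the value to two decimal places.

set_propeller: D = 3.303 m, P = 4.155 m (p = P/D = 1.257947); state ← (V=0, rpm=0)
set_airspeed(69.3): V ← 69.3 m/s
throttle_to(1131): rpm ← 1131
adjust_throttle(+74): rpm ← 1131 +74 = 1205
adjust_throttle(+363): rpm ← 1205 +363 = 1568
adjust_airspeed(-9.72): V ← 69.3 -9.72 = 59.58 m/s
throttle_to(11324): rpm ← 11324
final state: V = 59.58 m/s, rpm = 11324 → n = rpm/60 = 188.733333 rev/s
target J* = 0.3857; solve J* = V/(n·D) for n: n = V/(J*·D) = 59.58/(0.3857 × 3.303) = 46.767299 rev/s
rpm = 60·n = 2806.037927

rpm = 2806.04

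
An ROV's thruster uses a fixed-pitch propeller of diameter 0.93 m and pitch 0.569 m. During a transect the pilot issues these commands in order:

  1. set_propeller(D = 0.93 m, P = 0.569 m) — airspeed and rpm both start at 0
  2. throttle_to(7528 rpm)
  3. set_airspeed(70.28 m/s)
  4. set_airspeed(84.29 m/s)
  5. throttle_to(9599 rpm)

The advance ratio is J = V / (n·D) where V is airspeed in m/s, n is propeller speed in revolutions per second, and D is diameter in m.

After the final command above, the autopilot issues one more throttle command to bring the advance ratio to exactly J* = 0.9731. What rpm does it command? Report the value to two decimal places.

rpm = 5588.39

set_propeller: D = 0.93 m, P = 0.569 m (p = P/D = 0.611828); state ← (V=0, rpm=0)
throttle_to(7528): rpm ← 7528
set_airspeed(70.28): V ← 70.28 m/s
set_airspeed(84.29): V ← 84.29 m/s
throttle_to(9599): rpm ← 9599
final state: V = 84.29 m/s, rpm = 9599 → n = rpm/60 = 159.983333 rev/s
target J* = 0.9731; solve J* = V/(n·D) for n: n = V/(J*·D) = 84.29/(0.9731 × 0.93) = 93.139871 rev/s
rpm = 60·n = 5588.392268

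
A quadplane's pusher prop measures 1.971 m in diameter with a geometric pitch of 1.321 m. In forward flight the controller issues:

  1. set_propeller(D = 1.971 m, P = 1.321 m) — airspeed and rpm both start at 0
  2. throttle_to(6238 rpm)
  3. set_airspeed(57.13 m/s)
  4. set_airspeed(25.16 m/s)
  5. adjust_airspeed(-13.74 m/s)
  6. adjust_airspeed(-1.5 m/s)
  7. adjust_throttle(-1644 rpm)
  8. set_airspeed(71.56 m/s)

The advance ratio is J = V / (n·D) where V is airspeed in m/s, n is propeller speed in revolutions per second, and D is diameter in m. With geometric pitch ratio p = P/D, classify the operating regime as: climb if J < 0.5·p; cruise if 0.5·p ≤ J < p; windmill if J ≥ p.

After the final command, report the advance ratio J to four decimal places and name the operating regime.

J = 0.4742, regime = cruise

set_propeller: D = 1.971 m, P = 1.321 m (p = P/D = 0.670218); state ← (V=0, rpm=0)
throttle_to(6238): rpm ← 6238
set_airspeed(57.13): V ← 57.13 m/s
set_airspeed(25.16): V ← 25.16 m/s
adjust_airspeed(-13.74): V ← 25.16 -13.74 = 11.42 m/s
adjust_airspeed(-1.5): V ← 11.42 -1.5 = 9.92 m/s
adjust_throttle(-1644): rpm ← 6238 -1644 = 4594
set_airspeed(71.56): V ← 71.56 m/s
final state: V = 71.56 m/s, rpm = 4594 → n = rpm/60 = 76.566667 rev/s
J = V / (n·D) = 71.56 / (76.566667 × 1.971) = 0.474181
regime bands: climb J<0.3351 | cruise [0.3351, 0.6702) | windmill J≥0.6702
J = 0.4742 → cruise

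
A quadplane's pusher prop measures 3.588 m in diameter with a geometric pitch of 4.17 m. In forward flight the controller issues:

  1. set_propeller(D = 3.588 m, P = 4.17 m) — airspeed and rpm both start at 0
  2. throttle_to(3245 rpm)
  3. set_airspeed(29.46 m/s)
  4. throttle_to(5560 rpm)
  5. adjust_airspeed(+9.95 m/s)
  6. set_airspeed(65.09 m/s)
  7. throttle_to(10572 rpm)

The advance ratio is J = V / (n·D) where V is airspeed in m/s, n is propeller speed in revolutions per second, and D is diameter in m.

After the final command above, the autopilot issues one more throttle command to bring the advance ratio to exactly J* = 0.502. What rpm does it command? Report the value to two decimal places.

set_propeller: D = 3.588 m, P = 4.17 m (p = P/D = 1.162207); state ← (V=0, rpm=0)
throttle_to(3245): rpm ← 3245
set_airspeed(29.46): V ← 29.46 m/s
throttle_to(5560): rpm ← 5560
adjust_airspeed(+9.95): V ← 29.46 +9.95 = 39.41 m/s
set_airspeed(65.09): V ← 65.09 m/s
throttle_to(10572): rpm ← 10572
final state: V = 65.09 m/s, rpm = 10572 → n = rpm/60 = 176.200000 rev/s
target J* = 0.502; solve J* = V/(n·D) for n: n = V/(J*·D) = 65.09/(0.502 × 3.588) = 36.137501 rev/s
rpm = 60·n = 2168.250077

rpm = 2168.25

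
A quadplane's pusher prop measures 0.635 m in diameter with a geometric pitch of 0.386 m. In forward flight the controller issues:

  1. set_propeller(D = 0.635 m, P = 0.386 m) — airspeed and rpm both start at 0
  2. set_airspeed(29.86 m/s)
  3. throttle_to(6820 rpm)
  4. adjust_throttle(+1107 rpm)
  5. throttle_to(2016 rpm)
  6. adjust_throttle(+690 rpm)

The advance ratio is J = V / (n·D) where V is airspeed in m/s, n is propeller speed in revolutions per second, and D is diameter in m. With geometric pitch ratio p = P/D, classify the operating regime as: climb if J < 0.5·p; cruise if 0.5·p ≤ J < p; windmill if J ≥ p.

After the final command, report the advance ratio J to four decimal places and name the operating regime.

set_propeller: D = 0.635 m, P = 0.386 m (p = P/D = 0.607874); state ← (V=0, rpm=0)
set_airspeed(29.86): V ← 29.86 m/s
throttle_to(6820): rpm ← 6820
adjust_throttle(+1107): rpm ← 6820 +1107 = 7927
throttle_to(2016): rpm ← 2016
adjust_throttle(+690): rpm ← 2016 +690 = 2706
final state: V = 29.86 m/s, rpm = 2706 → n = rpm/60 = 45.100000 rev/s
J = V / (n·D) = 29.86 / (45.100000 × 0.635) = 1.042652
regime bands: climb J<0.3039 | cruise [0.3039, 0.6079) | windmill J≥0.6079
J = 1.0427 → windmill

J = 1.0427, regime = windmill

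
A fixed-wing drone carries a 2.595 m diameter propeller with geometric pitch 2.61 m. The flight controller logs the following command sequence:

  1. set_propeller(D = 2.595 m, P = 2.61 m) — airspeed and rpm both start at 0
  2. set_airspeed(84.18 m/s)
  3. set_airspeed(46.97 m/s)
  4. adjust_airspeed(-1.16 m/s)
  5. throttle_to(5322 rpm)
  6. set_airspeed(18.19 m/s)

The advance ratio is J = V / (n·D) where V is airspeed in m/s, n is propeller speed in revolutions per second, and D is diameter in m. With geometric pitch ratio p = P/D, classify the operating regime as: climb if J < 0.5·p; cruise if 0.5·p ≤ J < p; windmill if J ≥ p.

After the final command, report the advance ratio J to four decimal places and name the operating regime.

J = 0.0790, regime = climb

set_propeller: D = 2.595 m, P = 2.61 m (p = P/D = 1.005780); state ← (V=0, rpm=0)
set_airspeed(84.18): V ← 84.18 m/s
set_airspeed(46.97): V ← 46.97 m/s
adjust_airspeed(-1.16): V ← 46.97 -1.16 = 45.81 m/s
throttle_to(5322): rpm ← 5322
set_airspeed(18.19): V ← 18.19 m/s
final state: V = 18.19 m/s, rpm = 5322 → n = rpm/60 = 88.700000 rev/s
J = V / (n·D) = 18.19 / (88.700000 × 2.595) = 0.079026
regime bands: climb J<0.5029 | cruise [0.5029, 1.0058) | windmill J≥1.0058
J = 0.0790 → climb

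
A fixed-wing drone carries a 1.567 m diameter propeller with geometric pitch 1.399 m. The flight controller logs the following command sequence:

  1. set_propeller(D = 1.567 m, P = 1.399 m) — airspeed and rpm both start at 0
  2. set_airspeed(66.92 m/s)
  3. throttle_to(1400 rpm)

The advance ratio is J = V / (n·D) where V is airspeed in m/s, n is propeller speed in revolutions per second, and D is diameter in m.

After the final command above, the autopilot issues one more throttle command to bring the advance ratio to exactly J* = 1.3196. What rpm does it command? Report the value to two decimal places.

rpm = 1941.76

set_propeller: D = 1.567 m, P = 1.399 m (p = P/D = 0.892789); state ← (V=0, rpm=0)
set_airspeed(66.92): V ← 66.92 m/s
throttle_to(1400): rpm ← 1400
final state: V = 66.92 m/s, rpm = 1400 → n = rpm/60 = 23.333333 rev/s
target J* = 1.3196; solve J* = V/(n·D) for n: n = V/(J*·D) = 66.92/(1.3196 × 1.567) = 32.362691 rev/s
rpm = 60·n = 1941.761471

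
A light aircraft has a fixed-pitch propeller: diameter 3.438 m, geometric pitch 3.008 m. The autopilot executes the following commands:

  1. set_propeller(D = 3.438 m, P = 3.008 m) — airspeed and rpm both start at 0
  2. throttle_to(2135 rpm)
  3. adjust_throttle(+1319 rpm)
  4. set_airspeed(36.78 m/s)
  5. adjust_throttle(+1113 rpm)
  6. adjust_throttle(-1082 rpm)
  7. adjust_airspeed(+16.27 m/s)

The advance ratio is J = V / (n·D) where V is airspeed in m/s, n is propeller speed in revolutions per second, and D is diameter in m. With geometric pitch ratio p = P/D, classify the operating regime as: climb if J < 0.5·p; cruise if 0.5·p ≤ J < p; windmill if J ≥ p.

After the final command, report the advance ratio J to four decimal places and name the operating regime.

J = 0.2657, regime = climb

set_propeller: D = 3.438 m, P = 3.008 m (p = P/D = 0.874927); state ← (V=0, rpm=0)
throttle_to(2135): rpm ← 2135
adjust_throttle(+1319): rpm ← 2135 +1319 = 3454
set_airspeed(36.78): V ← 36.78 m/s
adjust_throttle(+1113): rpm ← 3454 +1113 = 4567
adjust_throttle(-1082): rpm ← 4567 -1082 = 3485
adjust_airspeed(+16.27): V ← 36.78 +16.27 = 53.05 m/s
final state: V = 53.05 m/s, rpm = 3485 → n = rpm/60 = 58.083333 rev/s
J = V / (n·D) = 53.05 / (58.083333 × 3.438) = 0.265661
regime bands: climb J<0.4375 | cruise [0.4375, 0.8749) | windmill J≥0.8749
J = 0.2657 → climb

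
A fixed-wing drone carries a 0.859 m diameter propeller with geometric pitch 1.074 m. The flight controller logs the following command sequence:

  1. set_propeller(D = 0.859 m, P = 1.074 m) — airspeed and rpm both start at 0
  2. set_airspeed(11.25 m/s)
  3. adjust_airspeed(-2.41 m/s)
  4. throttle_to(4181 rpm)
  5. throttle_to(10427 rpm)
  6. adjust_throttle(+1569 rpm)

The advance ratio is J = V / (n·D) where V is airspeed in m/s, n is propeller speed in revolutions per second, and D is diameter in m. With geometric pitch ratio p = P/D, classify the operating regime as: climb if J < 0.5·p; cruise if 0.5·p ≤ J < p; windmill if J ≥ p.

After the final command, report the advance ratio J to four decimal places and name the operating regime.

J = 0.0515, regime = climb

set_propeller: D = 0.859 m, P = 1.074 m (p = P/D = 1.250291); state ← (V=0, rpm=0)
set_airspeed(11.25): V ← 11.25 m/s
adjust_airspeed(-2.41): V ← 11.25 -2.41 = 8.84 m/s
throttle_to(4181): rpm ← 4181
throttle_to(10427): rpm ← 10427
adjust_throttle(+1569): rpm ← 10427 +1569 = 11996
final state: V = 8.84 m/s, rpm = 11996 → n = rpm/60 = 199.933333 rev/s
J = V / (n·D) = 8.84 / (199.933333 × 0.859) = 0.051472
regime bands: climb J<0.6251 | cruise [0.6251, 1.2503) | windmill J≥1.2503
J = 0.0515 → climb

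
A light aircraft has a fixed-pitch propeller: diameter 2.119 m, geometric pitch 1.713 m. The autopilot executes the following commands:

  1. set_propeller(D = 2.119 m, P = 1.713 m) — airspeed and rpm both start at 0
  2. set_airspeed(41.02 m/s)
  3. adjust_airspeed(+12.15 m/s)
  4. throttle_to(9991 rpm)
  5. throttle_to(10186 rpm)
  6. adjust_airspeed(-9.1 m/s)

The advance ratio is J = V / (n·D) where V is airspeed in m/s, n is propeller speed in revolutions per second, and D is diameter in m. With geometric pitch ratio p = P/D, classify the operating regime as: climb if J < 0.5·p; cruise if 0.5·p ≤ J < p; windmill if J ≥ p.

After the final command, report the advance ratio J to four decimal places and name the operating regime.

J = 0.1225, regime = climb

set_propeller: D = 2.119 m, P = 1.713 m (p = P/D = 0.808400); state ← (V=0, rpm=0)
set_airspeed(41.02): V ← 41.02 m/s
adjust_airspeed(+12.15): V ← 41.02 +12.15 = 53.17 m/s
throttle_to(9991): rpm ← 9991
throttle_to(10186): rpm ← 10186
adjust_airspeed(-9.1): V ← 53.17 -9.1 = 44.07 m/s
final state: V = 44.07 m/s, rpm = 10186 → n = rpm/60 = 169.766667 rev/s
J = V / (n·D) = 44.07 / (169.766667 × 2.119) = 0.122507
regime bands: climb J<0.4042 | cruise [0.4042, 0.8084) | windmill J≥0.8084
J = 0.1225 → climb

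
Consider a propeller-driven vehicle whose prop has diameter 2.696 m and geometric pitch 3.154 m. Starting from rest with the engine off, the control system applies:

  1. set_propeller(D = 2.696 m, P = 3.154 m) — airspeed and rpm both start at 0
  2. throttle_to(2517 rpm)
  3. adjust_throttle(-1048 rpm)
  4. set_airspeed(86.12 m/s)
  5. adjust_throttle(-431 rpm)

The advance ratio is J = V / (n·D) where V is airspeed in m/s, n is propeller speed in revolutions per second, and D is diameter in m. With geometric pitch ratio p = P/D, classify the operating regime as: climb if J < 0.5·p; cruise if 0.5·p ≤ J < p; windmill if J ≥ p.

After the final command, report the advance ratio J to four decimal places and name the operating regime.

set_propeller: D = 2.696 m, P = 3.154 m (p = P/D = 1.169881); state ← (V=0, rpm=0)
throttle_to(2517): rpm ← 2517
adjust_throttle(-1048): rpm ← 2517 -1048 = 1469
set_airspeed(86.12): V ← 86.12 m/s
adjust_throttle(-431): rpm ← 1469 -431 = 1038
final state: V = 86.12 m/s, rpm = 1038 → n = rpm/60 = 17.300000 rev/s
J = V / (n·D) = 86.12 / (17.300000 × 2.696) = 1.846452
regime bands: climb J<0.5849 | cruise [0.5849, 1.1699) | windmill J≥1.1699
J = 1.8465 → windmill

J = 1.8465, regime = windmill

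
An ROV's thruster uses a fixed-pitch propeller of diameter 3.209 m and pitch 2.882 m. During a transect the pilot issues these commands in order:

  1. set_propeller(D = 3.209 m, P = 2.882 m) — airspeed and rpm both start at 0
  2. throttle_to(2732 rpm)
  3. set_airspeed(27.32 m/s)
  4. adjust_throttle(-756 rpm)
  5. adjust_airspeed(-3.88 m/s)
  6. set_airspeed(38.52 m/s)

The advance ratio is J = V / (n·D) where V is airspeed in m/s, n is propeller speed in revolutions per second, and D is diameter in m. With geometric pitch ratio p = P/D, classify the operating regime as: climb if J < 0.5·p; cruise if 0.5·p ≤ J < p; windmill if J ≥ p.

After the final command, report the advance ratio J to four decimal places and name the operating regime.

J = 0.3645, regime = climb

set_propeller: D = 3.209 m, P = 2.882 m (p = P/D = 0.898099); state ← (V=0, rpm=0)
throttle_to(2732): rpm ← 2732
set_airspeed(27.32): V ← 27.32 m/s
adjust_throttle(-756): rpm ← 2732 -756 = 1976
adjust_airspeed(-3.88): V ← 27.32 -3.88 = 23.44 m/s
set_airspeed(38.52): V ← 38.52 m/s
final state: V = 38.52 m/s, rpm = 1976 → n = rpm/60 = 32.933333 rev/s
J = V / (n·D) = 38.52 / (32.933333 × 3.209) = 0.364486
regime bands: climb J<0.4490 | cruise [0.4490, 0.8981) | windmill J≥0.8981
J = 0.3645 → climb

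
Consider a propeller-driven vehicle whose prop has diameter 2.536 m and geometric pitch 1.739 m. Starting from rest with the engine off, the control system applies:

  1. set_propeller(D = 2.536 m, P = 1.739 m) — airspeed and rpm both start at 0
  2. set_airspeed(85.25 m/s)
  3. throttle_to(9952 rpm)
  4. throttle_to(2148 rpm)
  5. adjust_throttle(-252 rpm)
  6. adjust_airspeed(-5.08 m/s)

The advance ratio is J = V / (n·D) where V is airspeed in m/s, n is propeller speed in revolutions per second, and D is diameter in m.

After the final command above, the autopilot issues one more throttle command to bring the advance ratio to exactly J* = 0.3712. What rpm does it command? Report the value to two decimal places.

set_propeller: D = 2.536 m, P = 1.739 m (p = P/D = 0.685726); state ← (V=0, rpm=0)
set_airspeed(85.25): V ← 85.25 m/s
throttle_to(9952): rpm ← 9952
throttle_to(2148): rpm ← 2148
adjust_throttle(-252): rpm ← 2148 -252 = 1896
adjust_airspeed(-5.08): V ← 85.25 -5.08 = 80.17 m/s
final state: V = 80.17 m/s, rpm = 1896 → n = rpm/60 = 31.600000 rev/s
target J* = 0.3712; solve J* = V/(n·D) for n: n = V/(J*·D) = 80.17/(0.3712 × 2.536) = 85.163729 rev/s
rpm = 60·n = 5109.823711

rpm = 5109.82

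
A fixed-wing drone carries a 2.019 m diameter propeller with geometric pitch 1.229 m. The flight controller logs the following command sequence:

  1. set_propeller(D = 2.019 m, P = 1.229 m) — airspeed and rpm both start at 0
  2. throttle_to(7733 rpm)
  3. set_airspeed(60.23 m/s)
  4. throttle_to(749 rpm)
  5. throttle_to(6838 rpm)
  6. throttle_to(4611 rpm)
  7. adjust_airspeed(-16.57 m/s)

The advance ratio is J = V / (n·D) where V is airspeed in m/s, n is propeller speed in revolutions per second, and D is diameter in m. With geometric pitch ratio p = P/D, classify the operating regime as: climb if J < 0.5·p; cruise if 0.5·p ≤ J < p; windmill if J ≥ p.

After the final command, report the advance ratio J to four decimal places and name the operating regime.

set_propeller: D = 2.019 m, P = 1.229 m (p = P/D = 0.608717); state ← (V=0, rpm=0)
throttle_to(7733): rpm ← 7733
set_airspeed(60.23): V ← 60.23 m/s
throttle_to(749): rpm ← 749
throttle_to(6838): rpm ← 6838
throttle_to(4611): rpm ← 4611
adjust_airspeed(-16.57): V ← 60.23 -16.57 = 43.66 m/s
final state: V = 43.66 m/s, rpm = 4611 → n = rpm/60 = 76.850000 rev/s
J = V / (n·D) = 43.66 / (76.850000 × 2.019) = 0.281387
regime bands: climb J<0.3044 | cruise [0.3044, 0.6087) | windmill J≥0.6087
J = 0.2814 → climb

J = 0.2814, regime = climb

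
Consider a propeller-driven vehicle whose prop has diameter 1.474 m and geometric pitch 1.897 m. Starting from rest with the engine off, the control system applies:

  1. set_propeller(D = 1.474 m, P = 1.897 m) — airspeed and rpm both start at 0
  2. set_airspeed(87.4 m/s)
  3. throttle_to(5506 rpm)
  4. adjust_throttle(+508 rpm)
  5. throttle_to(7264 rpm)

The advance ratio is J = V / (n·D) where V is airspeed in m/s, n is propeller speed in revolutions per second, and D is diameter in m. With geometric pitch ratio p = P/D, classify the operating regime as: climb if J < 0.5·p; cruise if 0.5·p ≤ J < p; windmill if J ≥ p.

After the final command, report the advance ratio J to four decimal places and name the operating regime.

set_propeller: D = 1.474 m, P = 1.897 m (p = P/D = 1.286974); state ← (V=0, rpm=0)
set_airspeed(87.4): V ← 87.4 m/s
throttle_to(5506): rpm ← 5506
adjust_throttle(+508): rpm ← 5506 +508 = 6014
throttle_to(7264): rpm ← 7264
final state: V = 87.4 m/s, rpm = 7264 → n = rpm/60 = 121.066667 rev/s
J = V / (n·D) = 87.4 / (121.066667 × 1.474) = 0.489767
regime bands: climb J<0.6435 | cruise [0.6435, 1.2870) | windmill J≥1.2870
J = 0.4898 → climb

J = 0.4898, regime = climb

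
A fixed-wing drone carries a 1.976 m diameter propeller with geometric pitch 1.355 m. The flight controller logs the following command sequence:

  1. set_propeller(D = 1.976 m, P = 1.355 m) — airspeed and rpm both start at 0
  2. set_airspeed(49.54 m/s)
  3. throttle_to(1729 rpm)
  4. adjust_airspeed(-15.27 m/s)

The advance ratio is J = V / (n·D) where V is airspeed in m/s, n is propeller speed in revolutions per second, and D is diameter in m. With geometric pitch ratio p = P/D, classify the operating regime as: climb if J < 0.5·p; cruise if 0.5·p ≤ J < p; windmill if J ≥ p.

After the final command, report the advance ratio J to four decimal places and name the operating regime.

J = 0.6018, regime = cruise

set_propeller: D = 1.976 m, P = 1.355 m (p = P/D = 0.685729); state ← (V=0, rpm=0)
set_airspeed(49.54): V ← 49.54 m/s
throttle_to(1729): rpm ← 1729
adjust_airspeed(-15.27): V ← 49.54 -15.27 = 34.27 m/s
final state: V = 34.27 m/s, rpm = 1729 → n = rpm/60 = 28.816667 rev/s
J = V / (n·D) = 34.27 / (28.816667 × 1.976) = 0.601843
regime bands: climb J<0.3429 | cruise [0.3429, 0.6857) | windmill J≥0.6857
J = 0.6018 → cruise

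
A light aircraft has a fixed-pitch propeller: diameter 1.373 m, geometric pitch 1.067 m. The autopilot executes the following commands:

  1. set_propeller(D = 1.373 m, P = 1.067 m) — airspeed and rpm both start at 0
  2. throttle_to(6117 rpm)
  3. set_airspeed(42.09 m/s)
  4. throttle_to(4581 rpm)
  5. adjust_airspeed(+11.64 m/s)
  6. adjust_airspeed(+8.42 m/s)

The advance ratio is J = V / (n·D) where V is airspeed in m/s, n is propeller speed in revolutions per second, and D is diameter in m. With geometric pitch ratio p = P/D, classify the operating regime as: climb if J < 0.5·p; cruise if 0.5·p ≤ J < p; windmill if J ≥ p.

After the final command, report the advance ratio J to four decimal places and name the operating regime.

J = 0.5929, regime = cruise

set_propeller: D = 1.373 m, P = 1.067 m (p = P/D = 0.777130); state ← (V=0, rpm=0)
throttle_to(6117): rpm ← 6117
set_airspeed(42.09): V ← 42.09 m/s
throttle_to(4581): rpm ← 4581
adjust_airspeed(+11.64): V ← 42.09 +11.64 = 53.73 m/s
adjust_airspeed(+8.42): V ← 53.73 +8.42 = 62.15 m/s
final state: V = 62.15 m/s, rpm = 4581 → n = rpm/60 = 76.350000 rev/s
J = V / (n·D) = 62.15 / (76.350000 × 1.373) = 0.592873
regime bands: climb J<0.3886 | cruise [0.3886, 0.7771) | windmill J≥0.7771
J = 0.5929 → cruise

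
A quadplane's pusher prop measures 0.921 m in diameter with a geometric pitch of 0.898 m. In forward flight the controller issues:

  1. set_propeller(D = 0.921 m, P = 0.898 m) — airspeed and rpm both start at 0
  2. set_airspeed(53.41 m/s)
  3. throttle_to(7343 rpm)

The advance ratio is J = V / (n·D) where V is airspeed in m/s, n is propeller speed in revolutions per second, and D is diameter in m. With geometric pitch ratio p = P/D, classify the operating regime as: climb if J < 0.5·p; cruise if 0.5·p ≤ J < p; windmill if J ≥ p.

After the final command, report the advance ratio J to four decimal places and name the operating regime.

set_propeller: D = 0.921 m, P = 0.898 m (p = P/D = 0.975027); state ← (V=0, rpm=0)
set_airspeed(53.41): V ← 53.41 m/s
throttle_to(7343): rpm ← 7343
final state: V = 53.41 m/s, rpm = 7343 → n = rpm/60 = 122.383333 rev/s
J = V / (n·D) = 53.41 / (122.383333 × 0.921) = 0.473850
regime bands: climb J<0.4875 | cruise [0.4875, 0.9750) | windmill J≥0.9750
J = 0.4738 → climb

J = 0.4738, regime = climb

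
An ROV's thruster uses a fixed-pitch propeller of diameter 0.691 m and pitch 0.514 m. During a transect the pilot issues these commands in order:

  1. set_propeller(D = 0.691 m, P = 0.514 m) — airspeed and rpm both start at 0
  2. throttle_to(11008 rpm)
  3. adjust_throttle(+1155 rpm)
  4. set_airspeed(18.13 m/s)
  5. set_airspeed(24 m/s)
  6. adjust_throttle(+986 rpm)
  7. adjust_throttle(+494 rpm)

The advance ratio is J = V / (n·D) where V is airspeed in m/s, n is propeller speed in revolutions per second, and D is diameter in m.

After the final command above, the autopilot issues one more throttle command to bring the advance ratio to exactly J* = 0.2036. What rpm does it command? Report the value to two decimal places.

rpm = 10235.44

set_propeller: D = 0.691 m, P = 0.514 m (p = P/D = 0.743849); state ← (V=0, rpm=0)
throttle_to(11008): rpm ← 11008
adjust_throttle(+1155): rpm ← 11008 +1155 = 12163
set_airspeed(18.13): V ← 18.13 m/s
set_airspeed(24): V ← 24 m/s
adjust_throttle(+986): rpm ← 12163 +986 = 13149
adjust_throttle(+494): rpm ← 13149 +494 = 13643
final state: V = 24 m/s, rpm = 13643 → n = rpm/60 = 227.383333 rev/s
target J* = 0.2036; solve J* = V/(n·D) for n: n = V/(J*·D) = 24/(0.2036 × 0.691) = 170.590727 rev/s
rpm = 60·n = 10235.443635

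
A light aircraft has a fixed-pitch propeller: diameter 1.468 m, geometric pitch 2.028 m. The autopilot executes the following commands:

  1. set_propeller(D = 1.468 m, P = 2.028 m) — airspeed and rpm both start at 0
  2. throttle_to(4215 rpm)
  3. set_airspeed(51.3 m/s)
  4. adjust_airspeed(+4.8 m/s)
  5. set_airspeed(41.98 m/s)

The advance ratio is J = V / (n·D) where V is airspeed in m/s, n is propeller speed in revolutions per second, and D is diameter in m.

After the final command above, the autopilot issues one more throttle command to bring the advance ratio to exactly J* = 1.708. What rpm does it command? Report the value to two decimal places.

rpm = 1004.57

set_propeller: D = 1.468 m, P = 2.028 m (p = P/D = 1.381471); state ← (V=0, rpm=0)
throttle_to(4215): rpm ← 4215
set_airspeed(51.3): V ← 51.3 m/s
adjust_airspeed(+4.8): V ← 51.3 +4.8 = 56.1 m/s
set_airspeed(41.98): V ← 41.98 m/s
final state: V = 41.98 m/s, rpm = 4215 → n = rpm/60 = 70.250000 rev/s
target J* = 1.708; solve J* = V/(n·D) for n: n = V/(J*·D) = 41.98/(1.708 × 1.468) = 16.742816 rev/s
rpm = 60·n = 1004.568978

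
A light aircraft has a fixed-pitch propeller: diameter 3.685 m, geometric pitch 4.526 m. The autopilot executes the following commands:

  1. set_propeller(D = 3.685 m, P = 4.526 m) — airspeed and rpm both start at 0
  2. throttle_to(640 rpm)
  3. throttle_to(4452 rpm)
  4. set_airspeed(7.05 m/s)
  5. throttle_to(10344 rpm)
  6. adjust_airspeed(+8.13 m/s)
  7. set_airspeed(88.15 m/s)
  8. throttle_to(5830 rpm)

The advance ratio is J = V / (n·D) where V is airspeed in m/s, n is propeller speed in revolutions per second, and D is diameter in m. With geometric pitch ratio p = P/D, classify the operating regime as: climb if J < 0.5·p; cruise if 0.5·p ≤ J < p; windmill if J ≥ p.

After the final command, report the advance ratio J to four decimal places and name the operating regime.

J = 0.2462, regime = climb

set_propeller: D = 3.685 m, P = 4.526 m (p = P/D = 1.228223); state ← (V=0, rpm=0)
throttle_to(640): rpm ← 640
throttle_to(4452): rpm ← 4452
set_airspeed(7.05): V ← 7.05 m/s
throttle_to(10344): rpm ← 10344
adjust_airspeed(+8.13): V ← 7.05 +8.13 = 15.18 m/s
set_airspeed(88.15): V ← 88.15 m/s
throttle_to(5830): rpm ← 5830
final state: V = 88.15 m/s, rpm = 5830 → n = rpm/60 = 97.166667 rev/s
J = V / (n·D) = 88.15 / (97.166667 × 3.685) = 0.246188
regime bands: climb J<0.6141 | cruise [0.6141, 1.2282) | windmill J≥1.2282
J = 0.2462 → climb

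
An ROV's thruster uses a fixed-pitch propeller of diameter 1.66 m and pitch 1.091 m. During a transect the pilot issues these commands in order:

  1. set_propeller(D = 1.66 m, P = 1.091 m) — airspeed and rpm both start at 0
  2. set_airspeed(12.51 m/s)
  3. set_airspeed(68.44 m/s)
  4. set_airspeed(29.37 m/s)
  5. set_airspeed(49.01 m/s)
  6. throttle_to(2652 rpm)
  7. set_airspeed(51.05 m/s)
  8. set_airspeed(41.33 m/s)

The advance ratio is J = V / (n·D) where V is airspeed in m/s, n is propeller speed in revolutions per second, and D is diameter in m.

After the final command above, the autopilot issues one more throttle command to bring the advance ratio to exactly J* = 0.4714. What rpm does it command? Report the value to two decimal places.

set_propeller: D = 1.66 m, P = 1.091 m (p = P/D = 0.657229); state ← (V=0, rpm=0)
set_airspeed(12.51): V ← 12.51 m/s
set_airspeed(68.44): V ← 68.44 m/s
set_airspeed(29.37): V ← 29.37 m/s
set_airspeed(49.01): V ← 49.01 m/s
throttle_to(2652): rpm ← 2652
set_airspeed(51.05): V ← 51.05 m/s
set_airspeed(41.33): V ← 41.33 m/s
final state: V = 41.33 m/s, rpm = 2652 → n = rpm/60 = 44.200000 rev/s
target J* = 0.4714; solve J* = V/(n·D) for n: n = V/(J*·D) = 41.33/(0.4714 × 1.66) = 52.816271 rev/s
rpm = 60·n = 3168.976287

rpm = 3168.98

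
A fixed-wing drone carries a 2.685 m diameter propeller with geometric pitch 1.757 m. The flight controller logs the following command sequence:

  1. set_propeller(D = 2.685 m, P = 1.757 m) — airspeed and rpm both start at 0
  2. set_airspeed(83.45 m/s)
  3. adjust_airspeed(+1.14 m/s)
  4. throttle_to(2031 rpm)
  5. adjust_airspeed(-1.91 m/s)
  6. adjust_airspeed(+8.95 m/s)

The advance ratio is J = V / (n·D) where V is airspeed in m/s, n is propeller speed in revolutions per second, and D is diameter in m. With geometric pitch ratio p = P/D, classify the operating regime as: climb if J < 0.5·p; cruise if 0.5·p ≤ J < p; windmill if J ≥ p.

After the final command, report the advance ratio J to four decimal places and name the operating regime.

J = 1.0082, regime = windmill

set_propeller: D = 2.685 m, P = 1.757 m (p = P/D = 0.654376); state ← (V=0, rpm=0)
set_airspeed(83.45): V ← 83.45 m/s
adjust_airspeed(+1.14): V ← 83.45 +1.14 = 84.59 m/s
throttle_to(2031): rpm ← 2031
adjust_airspeed(-1.91): V ← 84.59 -1.91 = 82.68 m/s
adjust_airspeed(+8.95): V ← 82.68 +8.95 = 91.63 m/s
final state: V = 91.63 m/s, rpm = 2031 → n = rpm/60 = 33.850000 rev/s
J = V / (n·D) = 91.63 / (33.850000 × 2.685) = 1.008172
regime bands: climb J<0.3272 | cruise [0.3272, 0.6544) | windmill J≥0.6544
J = 1.0082 → windmill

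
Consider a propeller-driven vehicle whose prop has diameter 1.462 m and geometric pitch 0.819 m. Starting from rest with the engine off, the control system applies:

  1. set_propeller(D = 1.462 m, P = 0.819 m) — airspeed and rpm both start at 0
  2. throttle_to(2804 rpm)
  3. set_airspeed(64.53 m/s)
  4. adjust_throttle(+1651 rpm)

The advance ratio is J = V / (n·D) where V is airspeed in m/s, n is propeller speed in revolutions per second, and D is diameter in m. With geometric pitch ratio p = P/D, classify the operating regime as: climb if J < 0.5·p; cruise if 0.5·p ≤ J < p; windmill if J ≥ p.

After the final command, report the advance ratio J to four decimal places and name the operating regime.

set_propeller: D = 1.462 m, P = 0.819 m (p = P/D = 0.560192); state ← (V=0, rpm=0)
throttle_to(2804): rpm ← 2804
set_airspeed(64.53): V ← 64.53 m/s
adjust_throttle(+1651): rpm ← 2804 +1651 = 4455
final state: V = 64.53 m/s, rpm = 4455 → n = rpm/60 = 74.250000 rev/s
J = V / (n·D) = 64.53 / (74.250000 × 1.462) = 0.594453
regime bands: climb J<0.2801 | cruise [0.2801, 0.5602) | windmill J≥0.5602
J = 0.5945 → windmill

J = 0.5945, regime = windmill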